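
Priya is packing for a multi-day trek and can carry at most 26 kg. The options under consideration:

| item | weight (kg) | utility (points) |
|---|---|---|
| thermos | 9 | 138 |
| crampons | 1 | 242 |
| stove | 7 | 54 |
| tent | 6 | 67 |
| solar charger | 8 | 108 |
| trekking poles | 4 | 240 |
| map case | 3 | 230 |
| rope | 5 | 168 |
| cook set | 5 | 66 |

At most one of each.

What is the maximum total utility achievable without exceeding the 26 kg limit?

Greedy by ratio would take thermos + crampons + trekking poles + map case + rope: 22 kg used, total 1018.
Replace thermos with solar charger + cook set: the trade gains 36 net, giving 1054 at 26 kg.
The closest alternative, thermos + crampons + trekking poles + map case + rope, reaches only 1018.

1054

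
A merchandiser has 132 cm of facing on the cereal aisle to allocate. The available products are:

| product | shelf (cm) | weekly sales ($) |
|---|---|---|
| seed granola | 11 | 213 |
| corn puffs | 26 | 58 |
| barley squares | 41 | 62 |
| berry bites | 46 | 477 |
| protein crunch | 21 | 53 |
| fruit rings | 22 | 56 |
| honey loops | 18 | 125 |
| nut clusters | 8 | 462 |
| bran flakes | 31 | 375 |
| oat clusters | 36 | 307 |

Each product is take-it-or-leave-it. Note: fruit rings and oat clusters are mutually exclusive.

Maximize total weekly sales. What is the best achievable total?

Seed granola + berry bites + nut clusters + bran flakes + oat clusters uses 132 of the 132 cm and totals 1834.
Every other selection either busts 132 cm or breaks a pairing rule or fails to beat 1834.

1834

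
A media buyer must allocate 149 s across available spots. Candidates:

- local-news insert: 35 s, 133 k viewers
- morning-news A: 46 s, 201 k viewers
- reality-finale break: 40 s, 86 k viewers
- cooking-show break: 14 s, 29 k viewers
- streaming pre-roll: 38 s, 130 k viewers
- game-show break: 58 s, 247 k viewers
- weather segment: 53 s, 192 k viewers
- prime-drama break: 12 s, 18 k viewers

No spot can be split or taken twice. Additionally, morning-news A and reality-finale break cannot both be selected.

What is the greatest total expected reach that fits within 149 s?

Density check — morning-news A 4.37, game-show break 4.26, local-news insert 3.80, weather segment 3.62 are the best per s.
Taking local-news insert + morning-news A + game-show break: 139 s used, 581 in expected reach.
Next best is morning-news A + streaming pre-roll + game-show break at 578 (142 s) — short by 3.

581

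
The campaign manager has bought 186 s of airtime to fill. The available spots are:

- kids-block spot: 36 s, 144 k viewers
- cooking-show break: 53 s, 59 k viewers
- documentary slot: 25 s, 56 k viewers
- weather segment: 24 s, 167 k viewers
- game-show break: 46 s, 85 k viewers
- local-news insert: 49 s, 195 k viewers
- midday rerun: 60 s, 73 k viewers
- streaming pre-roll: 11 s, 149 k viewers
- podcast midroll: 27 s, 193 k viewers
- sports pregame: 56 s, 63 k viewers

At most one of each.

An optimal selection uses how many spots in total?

The maximum expected reach within 186 s is 904.
For example kids-block spot + documentary slot + weather segment + local-news insert + streaming pre-roll + podcast midroll achieves it, using 172 s.
Any selection reaching 904 contains exactly 6 spots.

6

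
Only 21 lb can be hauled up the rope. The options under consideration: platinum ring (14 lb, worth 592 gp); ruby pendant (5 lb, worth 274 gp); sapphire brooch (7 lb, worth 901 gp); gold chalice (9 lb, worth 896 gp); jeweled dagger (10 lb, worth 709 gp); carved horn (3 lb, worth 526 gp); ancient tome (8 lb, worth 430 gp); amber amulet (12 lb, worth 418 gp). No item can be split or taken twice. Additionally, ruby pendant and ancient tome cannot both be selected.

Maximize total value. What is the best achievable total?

2323

By value per lb: carved horn 175.33, sapphire brooch 128.71, gold chalice 99.56, jeweled dagger 70.90 lead.
Best packing: sapphire brooch + gold chalice + carved horn — 19 lb, 2323 total.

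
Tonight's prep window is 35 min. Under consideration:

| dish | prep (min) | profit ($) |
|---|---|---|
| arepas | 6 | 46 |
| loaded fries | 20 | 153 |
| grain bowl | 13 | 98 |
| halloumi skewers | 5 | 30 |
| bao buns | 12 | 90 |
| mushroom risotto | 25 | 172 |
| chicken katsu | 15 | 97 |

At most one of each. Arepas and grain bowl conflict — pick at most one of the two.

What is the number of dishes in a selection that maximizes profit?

2

Optimal total is 251.
loaded fries + grain bowl hits 251 at 33 min.
All optima have 2 dishes.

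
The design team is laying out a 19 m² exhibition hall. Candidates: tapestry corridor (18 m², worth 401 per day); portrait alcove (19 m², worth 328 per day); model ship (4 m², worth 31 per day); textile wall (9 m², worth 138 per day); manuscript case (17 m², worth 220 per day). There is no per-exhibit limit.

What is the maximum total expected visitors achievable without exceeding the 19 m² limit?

401

Tapestry corridor uses 18 of the 19 m² and totals 401.
That's the maximum — no swap from here does better than 401.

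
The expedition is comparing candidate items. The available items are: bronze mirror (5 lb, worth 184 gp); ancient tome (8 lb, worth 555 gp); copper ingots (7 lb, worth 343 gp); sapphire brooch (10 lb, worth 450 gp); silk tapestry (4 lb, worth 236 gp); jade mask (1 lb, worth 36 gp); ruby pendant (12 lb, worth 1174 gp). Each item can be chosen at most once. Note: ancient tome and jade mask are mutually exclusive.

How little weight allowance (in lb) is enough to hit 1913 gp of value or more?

24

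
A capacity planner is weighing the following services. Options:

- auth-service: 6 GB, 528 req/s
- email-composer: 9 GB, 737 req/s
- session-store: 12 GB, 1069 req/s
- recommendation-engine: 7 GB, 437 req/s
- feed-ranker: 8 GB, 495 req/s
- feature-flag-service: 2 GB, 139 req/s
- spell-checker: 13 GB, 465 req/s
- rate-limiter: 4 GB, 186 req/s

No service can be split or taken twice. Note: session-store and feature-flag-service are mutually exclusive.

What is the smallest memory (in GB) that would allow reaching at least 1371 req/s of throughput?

17

Need the lightest bundle worth ≥ 1371.
auth-service + email-composer + feature-flag-service: 1404 throughput at 17 GB.
No combination under 17 GB hits 1371.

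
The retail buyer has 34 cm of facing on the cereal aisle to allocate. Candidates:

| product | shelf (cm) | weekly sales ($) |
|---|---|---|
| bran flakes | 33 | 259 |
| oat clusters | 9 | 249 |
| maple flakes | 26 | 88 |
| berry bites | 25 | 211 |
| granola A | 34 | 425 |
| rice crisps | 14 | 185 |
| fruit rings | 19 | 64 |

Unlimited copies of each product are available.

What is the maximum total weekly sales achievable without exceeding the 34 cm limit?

3×oat clusters uses 27 of the 34 cm and totals 747.
Every other selection either busts 34 cm or fails to beat 747.

747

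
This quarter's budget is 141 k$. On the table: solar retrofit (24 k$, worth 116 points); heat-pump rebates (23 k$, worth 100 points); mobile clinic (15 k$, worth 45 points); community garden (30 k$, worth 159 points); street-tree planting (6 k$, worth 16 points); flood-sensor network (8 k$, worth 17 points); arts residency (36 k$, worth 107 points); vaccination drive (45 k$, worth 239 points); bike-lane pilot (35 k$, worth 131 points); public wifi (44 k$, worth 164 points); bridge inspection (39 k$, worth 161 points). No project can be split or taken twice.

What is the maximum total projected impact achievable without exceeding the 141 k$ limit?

Filling by ratio: solar retrofit + heat-pump rebates + mobile clinic + community garden + vaccination drive for 659, with 4 k$ left unused.
Replace heat-pump rebates and mobile clinic with bridge inspection: the trade gains 16 net, giving 675 at 138 k$.
Runner-up solar retrofit + community garden + street-tree planting + vaccination drive + bike-lane pilot tops out at 661.

675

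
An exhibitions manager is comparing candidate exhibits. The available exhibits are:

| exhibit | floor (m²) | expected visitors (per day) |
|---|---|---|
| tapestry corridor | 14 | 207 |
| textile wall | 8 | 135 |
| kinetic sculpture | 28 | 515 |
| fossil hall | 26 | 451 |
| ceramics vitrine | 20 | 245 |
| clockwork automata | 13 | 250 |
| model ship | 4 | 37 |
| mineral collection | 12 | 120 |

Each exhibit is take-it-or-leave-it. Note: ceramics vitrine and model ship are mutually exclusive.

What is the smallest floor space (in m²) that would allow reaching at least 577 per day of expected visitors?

34

Minimise m² subject to total expected visitors ≥ 577.
textile wall + fossil hall: 586 expected visitors at 34 m².
Below 34 m² the best achievable stays under 577.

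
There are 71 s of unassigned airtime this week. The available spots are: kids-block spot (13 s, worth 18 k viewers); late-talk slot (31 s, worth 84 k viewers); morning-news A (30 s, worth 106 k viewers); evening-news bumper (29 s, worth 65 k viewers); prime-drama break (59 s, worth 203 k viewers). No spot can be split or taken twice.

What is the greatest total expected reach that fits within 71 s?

203

The ratio heuristic lands on late-talk slot + morning-news A (190) but leaves 10 s idle.
The 61 s tied up in late-talk slot and morning-news A is better spent on prime-drama break — total rises to 203 (59 s).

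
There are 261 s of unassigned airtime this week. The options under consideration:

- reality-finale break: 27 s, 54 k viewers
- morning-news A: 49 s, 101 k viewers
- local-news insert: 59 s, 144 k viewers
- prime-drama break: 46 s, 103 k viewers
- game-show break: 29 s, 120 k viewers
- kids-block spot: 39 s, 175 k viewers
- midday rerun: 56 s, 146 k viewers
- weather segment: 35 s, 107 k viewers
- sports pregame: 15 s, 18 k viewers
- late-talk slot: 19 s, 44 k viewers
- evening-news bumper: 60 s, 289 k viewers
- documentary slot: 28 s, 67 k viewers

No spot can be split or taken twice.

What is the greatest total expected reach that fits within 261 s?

909

Density check — evening-news bumper 4.82, kids-block spot 4.49, game-show break 4.14, weather segment 3.06 are the best per s.
Taking the top-ratio spots first gives game-show break + kids-block spot + midday rerun + weather segment + evening-news bumper + documentary slot for 904 (247 s).
Replace documentary slot with reality-finale break + sports pregame: the trade gains 5 net, giving 909 at 261 s.
The closest alternative, prime-drama break + game-show break + kids-block spot + weather segment + late-talk slot + evening-news bumper + documentary slot, reaches only 905.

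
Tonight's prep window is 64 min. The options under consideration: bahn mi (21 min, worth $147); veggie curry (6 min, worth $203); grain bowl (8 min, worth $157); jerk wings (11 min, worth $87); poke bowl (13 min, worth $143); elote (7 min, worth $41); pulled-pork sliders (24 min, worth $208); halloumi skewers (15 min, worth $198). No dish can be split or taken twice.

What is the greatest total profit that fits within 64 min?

853

Taking the top-ratio dishes first gives veggie curry + grain bowl + jerk wings + poke bowl + elote + halloumi skewers for 829 (60 min).
Replace poke bowl and elote with pulled-pork sliders: the trade gains 24 net, giving 853 at 64 min.
Runner-up bahn mi + veggie curry + grain bowl + poke bowl + halloumi skewers tops out at 848.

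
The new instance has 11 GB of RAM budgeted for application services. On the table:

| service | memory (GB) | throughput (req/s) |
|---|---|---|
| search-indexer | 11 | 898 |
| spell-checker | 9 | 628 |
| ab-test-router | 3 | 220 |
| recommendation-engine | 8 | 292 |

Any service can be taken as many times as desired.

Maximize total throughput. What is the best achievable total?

898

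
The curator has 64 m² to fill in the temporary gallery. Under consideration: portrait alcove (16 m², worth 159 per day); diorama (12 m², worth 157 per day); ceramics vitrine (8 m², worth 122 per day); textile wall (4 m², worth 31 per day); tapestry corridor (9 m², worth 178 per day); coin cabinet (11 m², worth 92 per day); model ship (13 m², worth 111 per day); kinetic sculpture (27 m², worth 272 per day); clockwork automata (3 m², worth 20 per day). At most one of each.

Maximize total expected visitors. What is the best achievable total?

780

The ratio ordering already packs tightly: diorama + ceramics vitrine + textile wall + tapestry corridor + kinetic sculpture + clockwork automata, 63 m², 780.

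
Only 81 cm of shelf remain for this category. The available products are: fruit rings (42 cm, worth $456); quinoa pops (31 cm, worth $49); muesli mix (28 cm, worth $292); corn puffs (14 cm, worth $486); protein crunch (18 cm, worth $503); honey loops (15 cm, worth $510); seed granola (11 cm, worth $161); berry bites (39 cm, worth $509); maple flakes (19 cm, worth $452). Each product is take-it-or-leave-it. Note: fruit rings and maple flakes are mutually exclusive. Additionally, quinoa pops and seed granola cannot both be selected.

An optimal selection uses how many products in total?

5

The maximum weekly sales within 81 cm is 2112.
One optimal bundle: corn puffs + protein crunch + honey loops + seed granola + maple flakes (77 cm).
Any selection reaching 2112 contains exactly 5 products.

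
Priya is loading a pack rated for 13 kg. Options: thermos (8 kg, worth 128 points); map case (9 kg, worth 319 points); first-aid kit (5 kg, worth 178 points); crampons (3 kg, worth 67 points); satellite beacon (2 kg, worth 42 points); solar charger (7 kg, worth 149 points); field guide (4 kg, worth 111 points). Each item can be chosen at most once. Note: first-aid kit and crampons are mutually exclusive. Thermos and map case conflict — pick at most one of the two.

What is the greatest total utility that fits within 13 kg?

430

Best packing: map case + field guide — 13 kg, 430 total.
Runner-up map case + crampons tops out at 386.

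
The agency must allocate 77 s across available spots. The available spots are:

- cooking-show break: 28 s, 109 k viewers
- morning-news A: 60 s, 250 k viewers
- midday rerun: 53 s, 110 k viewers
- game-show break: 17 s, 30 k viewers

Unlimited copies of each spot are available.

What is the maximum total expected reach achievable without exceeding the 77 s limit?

By expected reach per s: morning-news A 4.17, cooking-show break 3.89, midday rerun 2.08, game-show break 1.76 lead.
Best packing: morning-news A + game-show break — 77 s, 280 total.

280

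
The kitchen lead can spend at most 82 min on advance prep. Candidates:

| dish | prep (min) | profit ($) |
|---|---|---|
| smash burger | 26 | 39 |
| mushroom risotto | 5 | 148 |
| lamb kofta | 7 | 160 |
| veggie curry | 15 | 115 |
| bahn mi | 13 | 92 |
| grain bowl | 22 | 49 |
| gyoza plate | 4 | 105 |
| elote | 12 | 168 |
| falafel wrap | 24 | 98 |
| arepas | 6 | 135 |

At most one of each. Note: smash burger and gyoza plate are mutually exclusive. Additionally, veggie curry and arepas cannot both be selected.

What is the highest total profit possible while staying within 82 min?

906

Taking mushroom risotto + lamb kofta + bahn mi + gyoza plate + elote + falafel wrap + arepas: 71 min used, 906 in profit.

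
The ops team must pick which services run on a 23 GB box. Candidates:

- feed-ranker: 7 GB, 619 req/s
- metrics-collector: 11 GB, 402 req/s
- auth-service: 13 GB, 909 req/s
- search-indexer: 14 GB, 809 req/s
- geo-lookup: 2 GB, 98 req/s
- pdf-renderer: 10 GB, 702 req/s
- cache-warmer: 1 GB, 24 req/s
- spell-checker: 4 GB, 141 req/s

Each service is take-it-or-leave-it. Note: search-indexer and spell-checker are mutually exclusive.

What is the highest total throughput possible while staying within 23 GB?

Greedy by ratio would take feed-ranker + geo-lookup + pdf-renderer + spell-checker: 23 GB used, total 1560.
The 14 GB tied up in pdf-renderer and spell-checker is better spent on auth-service + cache-warmer — total rises to 1650 (23 GB).
Next best is feed-ranker + auth-service + geo-lookup at 1626 (22 GB) — short by 24.

1650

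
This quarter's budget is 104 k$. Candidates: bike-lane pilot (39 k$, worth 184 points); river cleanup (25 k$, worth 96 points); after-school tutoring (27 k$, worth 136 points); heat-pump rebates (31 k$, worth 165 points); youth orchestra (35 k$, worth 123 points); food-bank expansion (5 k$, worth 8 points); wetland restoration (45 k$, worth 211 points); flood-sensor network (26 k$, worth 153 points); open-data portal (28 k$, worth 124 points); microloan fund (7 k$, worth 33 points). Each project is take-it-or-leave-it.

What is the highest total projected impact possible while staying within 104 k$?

535

Filling by ratio: after-school tutoring + heat-pump rebates + food-bank expansion + flood-sensor network + microloan fund for 495, with 8 k$ left unused.
Dropping after-school tutoring and food-bank expansion frees 32 k$; slotting in bike-lane pilot (39 k$) lifts the total to 535 at 103 k$.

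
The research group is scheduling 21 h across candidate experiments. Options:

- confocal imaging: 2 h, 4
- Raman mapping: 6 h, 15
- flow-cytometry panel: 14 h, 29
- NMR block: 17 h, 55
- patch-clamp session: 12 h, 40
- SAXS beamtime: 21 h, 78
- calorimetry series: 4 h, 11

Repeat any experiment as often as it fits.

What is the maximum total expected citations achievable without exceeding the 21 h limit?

78

Best packing: SAXS beamtime — 21 h, 78 total.
Every other selection either busts 21 h or fails to beat 78.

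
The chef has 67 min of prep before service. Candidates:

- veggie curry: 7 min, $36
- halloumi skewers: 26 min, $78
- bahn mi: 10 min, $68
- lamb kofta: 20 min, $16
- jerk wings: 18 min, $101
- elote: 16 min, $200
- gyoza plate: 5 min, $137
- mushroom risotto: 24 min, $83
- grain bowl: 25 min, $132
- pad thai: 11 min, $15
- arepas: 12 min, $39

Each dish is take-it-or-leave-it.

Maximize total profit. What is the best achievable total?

573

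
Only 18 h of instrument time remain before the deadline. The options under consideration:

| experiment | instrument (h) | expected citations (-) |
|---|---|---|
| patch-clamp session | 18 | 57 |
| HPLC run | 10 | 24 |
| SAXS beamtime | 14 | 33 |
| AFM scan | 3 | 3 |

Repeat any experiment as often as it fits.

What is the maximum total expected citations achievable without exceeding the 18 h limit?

By expected citations per h: patch-clamp session 3.17, HPLC run 2.40, SAXS beamtime 2.36, AFM scan 1.00 lead.
Patch-clamp session uses 18 of the 18 h and totals 57.

57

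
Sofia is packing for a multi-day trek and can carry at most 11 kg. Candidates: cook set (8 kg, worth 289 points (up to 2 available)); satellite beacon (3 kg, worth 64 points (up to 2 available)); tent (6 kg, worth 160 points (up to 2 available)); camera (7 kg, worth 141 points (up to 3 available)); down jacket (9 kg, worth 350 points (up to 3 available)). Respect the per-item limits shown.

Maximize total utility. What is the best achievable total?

353

By utility per kg: down jacket 38.89, cook set 36.12, tent 26.67 lead.
Taking the top-ratio items first gives down jacket for 350 (9 kg).
Replace down jacket with cook set + satellite beacon: the trade gains 3 net, giving 353 at 11 kg.
Every other selection either busts 11 kg or exceeds an availability limit or fails to beat 353.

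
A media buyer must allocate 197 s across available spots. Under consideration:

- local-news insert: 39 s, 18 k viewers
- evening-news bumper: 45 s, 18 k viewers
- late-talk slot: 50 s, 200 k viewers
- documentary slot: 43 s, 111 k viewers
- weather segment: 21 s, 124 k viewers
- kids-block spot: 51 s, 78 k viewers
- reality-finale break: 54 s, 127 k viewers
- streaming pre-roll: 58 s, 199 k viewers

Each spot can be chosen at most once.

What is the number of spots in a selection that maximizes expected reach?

4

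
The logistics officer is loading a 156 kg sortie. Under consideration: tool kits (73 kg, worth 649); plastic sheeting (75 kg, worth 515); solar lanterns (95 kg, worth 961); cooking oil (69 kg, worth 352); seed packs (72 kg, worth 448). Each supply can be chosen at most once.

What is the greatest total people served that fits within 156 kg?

1164

Filling by ratio: solar lanterns for 961, with 61 kg left unused.
The 95 kg tied up in solar lanterns is better spent on tool kits + plastic sheeting — total rises to 1164 (148 kg).
An exhaustive check of the 32 subsets confirms 1164.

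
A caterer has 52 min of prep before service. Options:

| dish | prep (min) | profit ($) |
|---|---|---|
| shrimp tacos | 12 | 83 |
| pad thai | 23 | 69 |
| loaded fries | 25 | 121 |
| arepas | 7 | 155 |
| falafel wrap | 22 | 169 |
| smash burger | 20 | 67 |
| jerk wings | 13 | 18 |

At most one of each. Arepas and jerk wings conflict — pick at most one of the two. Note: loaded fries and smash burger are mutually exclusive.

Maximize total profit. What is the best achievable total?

407

Ranking by ratio (profit/min): arepas 22.14, falafel wrap 7.68, shrimp tacos 6.92.
Taking shrimp tacos + arepas + falafel wrap: 41 min used, 407 in profit.
Runner-up pad thai + arepas + falafel wrap tops out at 393.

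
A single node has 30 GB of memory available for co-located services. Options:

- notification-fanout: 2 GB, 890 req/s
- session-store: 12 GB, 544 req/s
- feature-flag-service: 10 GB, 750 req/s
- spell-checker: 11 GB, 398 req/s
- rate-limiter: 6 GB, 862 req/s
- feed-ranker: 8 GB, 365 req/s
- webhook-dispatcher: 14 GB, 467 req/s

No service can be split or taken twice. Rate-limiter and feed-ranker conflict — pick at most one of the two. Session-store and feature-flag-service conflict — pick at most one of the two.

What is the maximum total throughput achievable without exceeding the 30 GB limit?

2900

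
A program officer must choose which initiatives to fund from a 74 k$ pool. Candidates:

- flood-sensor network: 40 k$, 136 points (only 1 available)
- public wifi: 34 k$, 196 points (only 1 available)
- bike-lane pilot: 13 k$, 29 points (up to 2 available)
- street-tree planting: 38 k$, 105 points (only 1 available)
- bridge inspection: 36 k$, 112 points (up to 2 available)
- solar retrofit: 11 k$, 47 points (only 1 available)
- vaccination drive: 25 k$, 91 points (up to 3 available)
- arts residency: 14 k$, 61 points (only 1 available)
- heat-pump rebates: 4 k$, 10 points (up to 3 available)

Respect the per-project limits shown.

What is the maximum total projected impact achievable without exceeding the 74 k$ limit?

348

Filling by ratio: public wifi + solar retrofit + arts residency + 3×heat-pump rebates for 334, with 3 k$ left unused.
The 23 k$ tied up in solar retrofit and 3×heat-pump rebates is better spent on vaccination drive — total rises to 348 (73 k$).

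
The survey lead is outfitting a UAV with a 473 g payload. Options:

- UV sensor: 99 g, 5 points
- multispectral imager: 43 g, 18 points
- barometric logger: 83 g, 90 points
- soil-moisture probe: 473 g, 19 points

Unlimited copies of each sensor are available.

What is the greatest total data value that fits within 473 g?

468

Multispectral imager + 5×barometric logger uses 458 of the 473 g and totals 468.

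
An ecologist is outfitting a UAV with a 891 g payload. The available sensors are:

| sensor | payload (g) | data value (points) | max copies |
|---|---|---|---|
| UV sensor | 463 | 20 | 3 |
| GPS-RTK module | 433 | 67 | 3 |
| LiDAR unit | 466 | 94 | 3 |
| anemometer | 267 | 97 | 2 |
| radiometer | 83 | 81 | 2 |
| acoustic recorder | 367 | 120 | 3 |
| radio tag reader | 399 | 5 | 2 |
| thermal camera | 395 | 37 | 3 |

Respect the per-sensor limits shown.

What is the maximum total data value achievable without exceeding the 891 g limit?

379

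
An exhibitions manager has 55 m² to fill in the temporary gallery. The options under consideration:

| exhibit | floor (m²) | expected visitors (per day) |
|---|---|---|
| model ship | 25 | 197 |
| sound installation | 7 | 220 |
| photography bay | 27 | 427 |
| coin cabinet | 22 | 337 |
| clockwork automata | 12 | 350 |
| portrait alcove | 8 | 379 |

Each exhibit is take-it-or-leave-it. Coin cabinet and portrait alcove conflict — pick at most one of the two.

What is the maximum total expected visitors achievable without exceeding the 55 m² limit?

Density check — portrait alcove 47.38, sound installation 31.43, clockwork automata 29.17, photography bay 15.81 are the best per m².
Sound installation + photography bay + clockwork automata + portrait alcove uses 54 of the 55 m² and totals 1376.
Nothing else feasible within 55 m² beats 1376.

1376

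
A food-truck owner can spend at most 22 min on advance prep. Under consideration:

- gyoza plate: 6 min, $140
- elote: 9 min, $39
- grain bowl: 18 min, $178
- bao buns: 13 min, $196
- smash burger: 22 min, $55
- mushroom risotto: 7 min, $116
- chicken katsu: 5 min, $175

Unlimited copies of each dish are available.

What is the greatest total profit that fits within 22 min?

700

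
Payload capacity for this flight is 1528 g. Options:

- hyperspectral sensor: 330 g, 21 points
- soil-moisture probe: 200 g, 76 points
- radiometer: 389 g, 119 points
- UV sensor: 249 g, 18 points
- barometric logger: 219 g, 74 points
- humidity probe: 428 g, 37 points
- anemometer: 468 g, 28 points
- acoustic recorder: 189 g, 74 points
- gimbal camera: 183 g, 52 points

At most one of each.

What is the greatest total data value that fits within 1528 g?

Taking the top-ratio sensors first gives soil-moisture probe + radiometer + UV sensor + barometric logger + acoustic recorder + gimbal camera for 413 (1429 g).
Dropping UV sensor frees 249 g; slotting in hyperspectral sensor (330 g) lifts the total to 416 at 1510 g.
Next best is soil-moisture probe + radiometer + UV sensor + barometric logger + acoustic recorder + gimbal camera at 413 (1429 g) — short by 3.

416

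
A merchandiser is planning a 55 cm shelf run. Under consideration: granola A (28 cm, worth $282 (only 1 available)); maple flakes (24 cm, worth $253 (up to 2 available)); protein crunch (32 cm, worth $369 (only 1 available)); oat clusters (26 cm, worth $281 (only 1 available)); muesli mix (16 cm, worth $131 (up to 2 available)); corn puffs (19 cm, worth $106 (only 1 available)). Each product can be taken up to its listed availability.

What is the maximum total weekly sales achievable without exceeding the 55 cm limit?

563

Taking the top-ratio products first gives protein crunch + muesli mix for 500 (48 cm).
Dropping protein crunch and muesli mix frees 48 cm; slotting in granola A + oat clusters (54 cm) lifts the total to 563 at 54 cm.
That's the maximum — no swap from here does better than 563.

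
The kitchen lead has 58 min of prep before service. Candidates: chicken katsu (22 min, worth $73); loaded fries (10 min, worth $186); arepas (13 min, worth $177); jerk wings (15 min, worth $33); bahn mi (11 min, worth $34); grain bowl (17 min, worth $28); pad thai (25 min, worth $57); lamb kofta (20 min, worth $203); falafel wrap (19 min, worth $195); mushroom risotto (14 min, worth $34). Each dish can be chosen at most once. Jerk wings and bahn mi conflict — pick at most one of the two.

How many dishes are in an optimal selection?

Optimal total is 600.
loaded fries + arepas + bahn mi + lamb kofta hits 600 at 54 min.
All optima have 4 dishes.

4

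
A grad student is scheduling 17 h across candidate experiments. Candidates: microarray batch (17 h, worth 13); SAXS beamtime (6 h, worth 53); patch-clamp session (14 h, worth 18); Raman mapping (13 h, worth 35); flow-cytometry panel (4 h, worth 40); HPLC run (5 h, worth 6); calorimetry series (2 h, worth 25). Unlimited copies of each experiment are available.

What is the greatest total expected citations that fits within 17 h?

Ranking by ratio (expected citations/h): calorimetry series 12.50, flow-cytometry panel 10.00, SAXS beamtime 8.83.
The ratio ordering already packs tightly: 8×calorimetry series, 16 h, 200.
That's the maximum — no swap from here does better than 200.

200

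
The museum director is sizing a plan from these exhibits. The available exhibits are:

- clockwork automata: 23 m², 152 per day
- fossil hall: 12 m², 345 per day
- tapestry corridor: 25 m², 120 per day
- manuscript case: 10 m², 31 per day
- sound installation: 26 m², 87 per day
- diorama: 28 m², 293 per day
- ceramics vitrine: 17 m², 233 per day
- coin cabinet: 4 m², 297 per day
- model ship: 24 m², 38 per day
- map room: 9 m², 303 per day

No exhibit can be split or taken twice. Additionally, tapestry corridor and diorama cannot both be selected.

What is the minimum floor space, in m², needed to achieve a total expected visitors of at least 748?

Minimise m² subject to total expected visitors ≥ 748.
Taking fossil hall + coin cabinet + map room gives 945 (≥ 748) for 25 m².
Any bundle with less than 25 m² falls short of 748.

25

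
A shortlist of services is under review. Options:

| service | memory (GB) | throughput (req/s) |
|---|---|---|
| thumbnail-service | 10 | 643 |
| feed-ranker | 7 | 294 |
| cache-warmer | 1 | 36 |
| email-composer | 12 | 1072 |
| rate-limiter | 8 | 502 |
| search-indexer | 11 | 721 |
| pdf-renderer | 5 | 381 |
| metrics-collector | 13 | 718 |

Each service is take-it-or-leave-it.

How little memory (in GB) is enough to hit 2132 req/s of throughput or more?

Minimise GB subject to total throughput ≥ 2132.
thumbnail-service + cache-warmer + email-composer + pdf-renderer: 2132 throughput at 28 GB.
Any bundle with less than 28 GB falls short of 2132.

28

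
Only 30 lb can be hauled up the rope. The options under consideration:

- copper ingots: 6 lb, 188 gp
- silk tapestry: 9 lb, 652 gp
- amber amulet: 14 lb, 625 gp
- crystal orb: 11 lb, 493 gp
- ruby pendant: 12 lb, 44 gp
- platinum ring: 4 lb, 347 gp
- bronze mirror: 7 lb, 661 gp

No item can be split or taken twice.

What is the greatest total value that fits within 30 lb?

1938

A density-first pass picks copper ingots + silk tapestry + platinum ring + bronze mirror — 1848 at 26 lb.
The 10 lb tied up in copper ingots and platinum ring is better spent on amber amulet — total rises to 1938 (30 lb).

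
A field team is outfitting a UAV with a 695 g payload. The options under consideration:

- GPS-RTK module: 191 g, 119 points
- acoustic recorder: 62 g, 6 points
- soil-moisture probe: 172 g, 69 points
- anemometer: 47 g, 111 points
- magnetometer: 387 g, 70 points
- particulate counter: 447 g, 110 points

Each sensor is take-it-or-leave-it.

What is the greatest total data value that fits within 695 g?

Taking the top-ratio sensors first gives GPS-RTK module + acoustic recorder + soil-moisture probe + anemometer for 305 (472 g).
Replace acoustic recorder and soil-moisture probe with particulate counter: the trade gains 35 net, giving 340 at 685 g.
No other feasible combination exceeds 340.

340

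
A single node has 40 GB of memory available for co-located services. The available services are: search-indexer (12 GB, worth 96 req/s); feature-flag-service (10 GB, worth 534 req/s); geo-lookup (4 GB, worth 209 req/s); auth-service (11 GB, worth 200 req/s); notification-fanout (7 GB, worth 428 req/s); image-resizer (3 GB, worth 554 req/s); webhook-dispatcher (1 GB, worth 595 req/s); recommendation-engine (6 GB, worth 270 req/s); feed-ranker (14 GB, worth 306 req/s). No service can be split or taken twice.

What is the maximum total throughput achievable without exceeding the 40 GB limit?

2626

The ratio heuristic lands on feature-flag-service + geo-lookup + notification-fanout + image-resizer + webhook-dispatcher + recommendation-engine (2590) but leaves 9 GB idle.
Replace recommendation-engine with feed-ranker: the trade gains 36 net, giving 2626 at 39 GB.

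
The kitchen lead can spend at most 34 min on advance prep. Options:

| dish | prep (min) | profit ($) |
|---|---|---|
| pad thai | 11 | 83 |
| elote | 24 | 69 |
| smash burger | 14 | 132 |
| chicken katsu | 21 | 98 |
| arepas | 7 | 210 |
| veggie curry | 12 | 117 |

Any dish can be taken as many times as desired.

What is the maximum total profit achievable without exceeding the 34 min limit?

840

Density check — arepas 30.00, veggie curry 9.75, smash burger 9.43 are the best per min.
The ratio ordering already packs tightly: 4×arepas, 28 min, 840.
The spare 6 min is too small for any remaining dish, and no exchange beats 840.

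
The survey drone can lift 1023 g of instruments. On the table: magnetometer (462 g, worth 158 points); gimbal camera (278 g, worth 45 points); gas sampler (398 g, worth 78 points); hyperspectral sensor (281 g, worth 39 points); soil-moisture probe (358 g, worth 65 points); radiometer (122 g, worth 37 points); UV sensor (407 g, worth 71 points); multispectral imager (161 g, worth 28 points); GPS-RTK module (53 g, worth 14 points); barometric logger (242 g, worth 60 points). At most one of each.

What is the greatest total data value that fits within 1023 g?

283

By data value per g: magnetometer 0.34, radiometer 0.30, GPS-RTK module 0.26, barometric logger 0.25 lead.
A density-first pass picks magnetometer + radiometer + GPS-RTK module + barometric logger — 269 at 879 g.
Dropping GPS-RTK module frees 53 g; slotting in multispectral imager (161 g) lifts the total to 283 at 987 g.
The closest alternative, magnetometer + soil-moisture probe + radiometer + GPS-RTK module, reaches only 274.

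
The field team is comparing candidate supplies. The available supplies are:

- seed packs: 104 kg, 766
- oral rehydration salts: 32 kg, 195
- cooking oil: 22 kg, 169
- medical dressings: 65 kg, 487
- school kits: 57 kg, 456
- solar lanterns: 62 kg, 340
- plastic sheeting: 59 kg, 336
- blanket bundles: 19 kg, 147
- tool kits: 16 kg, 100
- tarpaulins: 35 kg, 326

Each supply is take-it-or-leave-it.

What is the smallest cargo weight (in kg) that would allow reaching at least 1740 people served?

226

Look for the lowest-cargo combination reaching 1740.
Taking seed packs + cooking oil + medical dressings + tarpaulins gives 1748 (≥ 1740) for 226 kg.
Any bundle with less than 226 kg falls short of 1740.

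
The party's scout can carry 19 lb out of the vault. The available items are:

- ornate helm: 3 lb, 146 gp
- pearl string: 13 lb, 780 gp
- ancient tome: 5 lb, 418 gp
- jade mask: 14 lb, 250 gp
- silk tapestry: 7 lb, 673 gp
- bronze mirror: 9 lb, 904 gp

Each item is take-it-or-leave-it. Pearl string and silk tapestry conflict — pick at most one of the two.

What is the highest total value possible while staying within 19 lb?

1723

Ranking by ratio (value/lb): bronze mirror 100.44, silk tapestry 96.14, ancient tome 83.60, pearl string 60.00.
The ratio ordering already packs tightly: ornate helm + silk tapestry + bronze mirror, 19 lb, 1723.
That's the maximum — no feasible swap from here does better than 1723.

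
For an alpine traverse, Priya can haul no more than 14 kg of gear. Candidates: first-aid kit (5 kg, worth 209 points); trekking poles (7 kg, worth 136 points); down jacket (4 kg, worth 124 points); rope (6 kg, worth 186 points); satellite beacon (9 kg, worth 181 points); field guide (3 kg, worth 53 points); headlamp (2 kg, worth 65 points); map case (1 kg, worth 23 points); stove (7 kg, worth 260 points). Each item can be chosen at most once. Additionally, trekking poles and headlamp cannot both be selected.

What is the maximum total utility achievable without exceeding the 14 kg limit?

534

Ranking by ratio (utility/kg): first-aid kit 41.80, stove 37.14, headlamp 32.50, down jacket 31.00.
Taking first-aid kit + headlamp + stove: 14 kg used, 534 in utility.
The closest alternative, first-aid kit + map case + stove, reaches only 492.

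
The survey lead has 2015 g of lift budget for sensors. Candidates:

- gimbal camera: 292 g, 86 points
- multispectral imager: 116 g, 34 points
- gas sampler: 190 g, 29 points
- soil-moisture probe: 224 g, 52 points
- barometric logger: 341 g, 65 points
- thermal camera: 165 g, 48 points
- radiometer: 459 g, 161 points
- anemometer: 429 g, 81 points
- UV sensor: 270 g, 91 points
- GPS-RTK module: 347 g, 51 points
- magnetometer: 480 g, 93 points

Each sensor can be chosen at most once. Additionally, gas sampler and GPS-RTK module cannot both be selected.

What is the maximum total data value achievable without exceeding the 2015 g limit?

565

Density check — radiometer 0.35, UV sensor 0.34, gimbal camera 0.29 are the best per g.
Taking gimbal camera + multispectral imager + soil-moisture probe + thermal camera + radiometer + UV sensor + magnetometer: 2006 g used, 565 in data value.
Runner-up gimbal camera + multispectral imager + soil-moisture probe + thermal camera + radiometer + anemometer + UV sensor tops out at 553.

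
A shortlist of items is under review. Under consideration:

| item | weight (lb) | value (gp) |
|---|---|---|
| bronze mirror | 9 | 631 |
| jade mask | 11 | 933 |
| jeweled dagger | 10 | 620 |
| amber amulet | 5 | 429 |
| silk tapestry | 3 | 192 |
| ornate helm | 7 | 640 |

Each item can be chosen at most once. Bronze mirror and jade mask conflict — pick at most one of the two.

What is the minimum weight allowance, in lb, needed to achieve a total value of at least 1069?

Need the lightest bundle worth ≥ 1069.
amber amulet + ornate helm reaches 1069 using 12 lb.
Below 12 lb the best achievable stays under 1069.

12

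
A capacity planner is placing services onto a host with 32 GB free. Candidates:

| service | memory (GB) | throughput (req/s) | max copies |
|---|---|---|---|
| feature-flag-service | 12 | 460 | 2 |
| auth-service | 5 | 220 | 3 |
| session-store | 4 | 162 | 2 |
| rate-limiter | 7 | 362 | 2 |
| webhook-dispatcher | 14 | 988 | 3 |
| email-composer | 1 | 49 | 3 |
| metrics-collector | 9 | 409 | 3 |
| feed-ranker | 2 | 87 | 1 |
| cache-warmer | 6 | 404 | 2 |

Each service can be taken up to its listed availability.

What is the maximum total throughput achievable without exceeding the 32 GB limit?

A density-first pass picks 2×webhook-dispatcher + 3×email-composer — 2123 at 31 GB.
The 1 GB tied up in email-composer is better spent on feed-ranker — total rises to 2161 (32 GB).
Every other selection either busts 32 GB or exceeds an availability limit or fails to beat 2161.

2161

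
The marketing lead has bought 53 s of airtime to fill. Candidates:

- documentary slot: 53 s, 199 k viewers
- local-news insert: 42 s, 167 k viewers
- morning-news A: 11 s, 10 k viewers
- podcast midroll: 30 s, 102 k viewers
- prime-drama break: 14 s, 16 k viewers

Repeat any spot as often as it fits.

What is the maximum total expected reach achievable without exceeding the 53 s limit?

Ranking by ratio (expected reach/s): local-news insert 3.98, documentary slot 3.75, podcast midroll 3.40, prime-drama break 1.14.
Taking the top-ratio spots first gives local-news insert + morning-news A for 177 (53 s).
The 53 s tied up in local-news insert and morning-news A is better spent on documentary slot — total rises to 199 (53 s).
Every other selection either busts 53 s or fails to beat 199.

199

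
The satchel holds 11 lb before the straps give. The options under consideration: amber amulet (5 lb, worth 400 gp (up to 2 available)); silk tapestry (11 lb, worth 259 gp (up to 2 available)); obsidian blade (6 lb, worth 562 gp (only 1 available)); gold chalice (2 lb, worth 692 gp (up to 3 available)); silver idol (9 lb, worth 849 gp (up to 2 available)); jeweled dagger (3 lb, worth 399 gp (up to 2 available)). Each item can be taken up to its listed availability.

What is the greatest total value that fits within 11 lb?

Taking the top-ratio items first gives 3×gold chalice + jeweled dagger for 2475 (9 lb).
Replace jeweled dagger with amber amulet: the trade gains 1 net, giving 2476 at 11 lb.
Nothing else within 11 lb beats 2476.

2476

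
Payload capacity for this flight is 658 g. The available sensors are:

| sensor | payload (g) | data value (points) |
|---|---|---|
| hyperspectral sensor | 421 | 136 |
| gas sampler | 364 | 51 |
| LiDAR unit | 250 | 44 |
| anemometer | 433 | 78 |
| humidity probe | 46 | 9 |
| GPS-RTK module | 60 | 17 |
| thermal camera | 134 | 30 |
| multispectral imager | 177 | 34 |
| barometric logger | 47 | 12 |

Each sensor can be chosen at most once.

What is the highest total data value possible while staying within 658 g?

187

Taking the top-ratio sensors first gives hyperspectral sensor + humidity probe + GPS-RTK module + barometric logger for 174 (574 g).
The 93 g tied up in humidity probe and barometric logger is better spent on multispectral imager — total rises to 187 (658 g).
Hyperspectral sensor + humidity probe + thermal camera + barometric logger matches that 187 at 648 g; no feasible combination exceeds it.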